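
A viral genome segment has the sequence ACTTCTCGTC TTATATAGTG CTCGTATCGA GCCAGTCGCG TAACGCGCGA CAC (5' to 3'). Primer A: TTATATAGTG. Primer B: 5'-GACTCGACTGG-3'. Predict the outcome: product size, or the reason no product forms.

No product — primer B has no binding site in the template.

Primer B (GACTCGACTGG) does not match the top strand, and its reverse complement CCAGTCGAGTC does not match either.
With no annealing site for primer B, no amplification occurs.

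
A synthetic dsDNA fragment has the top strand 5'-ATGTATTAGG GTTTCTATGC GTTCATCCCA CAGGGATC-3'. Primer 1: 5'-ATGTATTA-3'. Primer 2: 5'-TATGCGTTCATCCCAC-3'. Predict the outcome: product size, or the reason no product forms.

No product — both primers anneal to the same strand and extend in the same direction.

Primer 1 (ATGTATTA) matches the top strand at positions 1–8 (3' end points downstream).
Primer 2 (TATGCGTTCATCCCAC) also matches the top strand directly, at positions 16–31 — its reverse complement GTGGGATGAACGCATA is not present.
Both primers anneal to the bottom strand with 3' ends pointing the same way, so neither can prime synthesis back toward the other.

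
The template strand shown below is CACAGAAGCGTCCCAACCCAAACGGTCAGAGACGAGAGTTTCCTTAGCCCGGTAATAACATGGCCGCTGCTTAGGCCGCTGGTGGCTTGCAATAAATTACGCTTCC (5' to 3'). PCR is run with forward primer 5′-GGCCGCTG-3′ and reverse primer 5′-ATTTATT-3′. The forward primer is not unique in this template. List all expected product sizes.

The forward primer GGCCGCTG matches the top strand at positions 62–69, 74–81.
The reverse primer's reverse complement is AATAAAT, matching at positions 91–97.
Each forward site pairs with the reverse site to give a product ending at position 97: sizes 36, 24 bp.

36 bp, 24 bp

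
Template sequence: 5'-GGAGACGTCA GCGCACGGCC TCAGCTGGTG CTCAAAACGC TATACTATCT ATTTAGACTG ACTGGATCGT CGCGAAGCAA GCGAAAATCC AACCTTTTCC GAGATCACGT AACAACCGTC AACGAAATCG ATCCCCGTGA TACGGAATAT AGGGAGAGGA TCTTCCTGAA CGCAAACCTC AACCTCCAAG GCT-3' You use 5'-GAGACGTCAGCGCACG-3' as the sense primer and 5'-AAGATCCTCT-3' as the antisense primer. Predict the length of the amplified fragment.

163 bp

Forward primer GAGACGTCAGCGCACG is found on the top strand at positions 2–17.
The reverse primer's reverse complement is AGAGGATCTT, which matches the template at positions 155–164.
Amplicon spans positions 2–164: 163 bp.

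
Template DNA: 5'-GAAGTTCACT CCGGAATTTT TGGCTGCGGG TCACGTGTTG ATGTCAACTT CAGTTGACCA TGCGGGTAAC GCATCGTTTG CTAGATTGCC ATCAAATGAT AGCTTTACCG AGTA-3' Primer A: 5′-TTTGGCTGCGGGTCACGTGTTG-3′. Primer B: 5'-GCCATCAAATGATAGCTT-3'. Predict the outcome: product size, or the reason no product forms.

Primer A (TTTGGCTGCGGGTCACGTGTTG) matches the top strand at positions 19–40 (3' end points downstream).
Primer B (GCCATCAAATGATAGCTT) also matches the top strand directly, at positions 88–105 — its reverse complement AAGCTATCATTTGATGGC is not present.
Both primers anneal to the bottom strand with 3' ends pointing the same way, so neither can prime synthesis back toward the other.

No product — both primers anneal to the same strand and extend in the same direction.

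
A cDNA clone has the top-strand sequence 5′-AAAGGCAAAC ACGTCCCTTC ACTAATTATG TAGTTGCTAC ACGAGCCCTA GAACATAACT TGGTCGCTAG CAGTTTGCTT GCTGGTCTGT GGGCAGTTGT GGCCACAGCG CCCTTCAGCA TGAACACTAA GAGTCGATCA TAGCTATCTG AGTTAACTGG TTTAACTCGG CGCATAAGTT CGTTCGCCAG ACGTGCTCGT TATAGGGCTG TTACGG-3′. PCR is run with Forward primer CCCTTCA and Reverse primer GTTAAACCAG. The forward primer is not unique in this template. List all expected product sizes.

152 bp, 56 bp

The forward primer CCCTTCA matches the top strand at positions 15–21, 111–117.
The reverse primer's reverse complement is CTGGTTTAAC, matching at positions 157–166.
Each forward site pairs with the reverse site to give a product ending at position 166: sizes 152, 56 bp.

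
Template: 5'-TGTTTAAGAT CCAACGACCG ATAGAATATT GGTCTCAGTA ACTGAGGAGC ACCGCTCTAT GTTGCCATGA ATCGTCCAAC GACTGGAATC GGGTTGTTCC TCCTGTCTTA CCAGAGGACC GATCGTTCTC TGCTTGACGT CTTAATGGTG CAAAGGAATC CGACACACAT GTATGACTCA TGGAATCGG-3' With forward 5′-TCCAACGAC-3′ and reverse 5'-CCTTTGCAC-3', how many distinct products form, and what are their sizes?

The forward primer TCCAACGAC matches the top strand at positions 10–18, 75–83.
The reverse primer's reverse complement is GTGCAAAGG, matching at positions 148–156.
Each forward site pairs with the reverse site to give a product ending at position 156: sizes 147, 82 bp.

Two products: 147 bp, 82 bp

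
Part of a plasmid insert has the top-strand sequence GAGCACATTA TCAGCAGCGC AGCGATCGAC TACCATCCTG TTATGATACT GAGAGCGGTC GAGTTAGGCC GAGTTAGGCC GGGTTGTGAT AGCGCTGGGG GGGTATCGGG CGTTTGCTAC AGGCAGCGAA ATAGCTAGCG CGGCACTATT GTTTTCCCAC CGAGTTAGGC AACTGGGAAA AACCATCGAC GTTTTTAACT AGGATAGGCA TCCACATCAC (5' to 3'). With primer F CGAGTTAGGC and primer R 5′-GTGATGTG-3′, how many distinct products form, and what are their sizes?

The forward primer CGAGTTAGGC matches the top strand at positions 60–69, 70–79, 161–170.
The reverse primer's reverse complement is CACATCAC, matching at positions 213–220.
Each forward site pairs with the reverse site to give a product ending at position 220: sizes 161, 151, 60 bp.

Three products: 161 bp, 151 bp, 60 bp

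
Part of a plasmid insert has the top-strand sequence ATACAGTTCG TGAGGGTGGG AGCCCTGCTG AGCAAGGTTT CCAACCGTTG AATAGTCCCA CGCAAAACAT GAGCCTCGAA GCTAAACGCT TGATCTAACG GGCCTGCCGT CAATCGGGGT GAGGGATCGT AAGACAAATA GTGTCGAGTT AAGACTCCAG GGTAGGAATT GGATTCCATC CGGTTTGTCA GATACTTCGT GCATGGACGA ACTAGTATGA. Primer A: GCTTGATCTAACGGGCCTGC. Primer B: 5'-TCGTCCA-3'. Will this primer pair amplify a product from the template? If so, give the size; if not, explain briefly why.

Yes — a 123 bp product.

Primer A (GCTTGATCTAACGGGCCTGC) matches the top strand at positions 88–107; it acts as a forward primer.
Primer B's reverse complement is TGGACGA, matching the top strand at positions 204–210; it acts as a reverse primer.
The 3' ends face each other across positions 88–210, giving a 123 bp product.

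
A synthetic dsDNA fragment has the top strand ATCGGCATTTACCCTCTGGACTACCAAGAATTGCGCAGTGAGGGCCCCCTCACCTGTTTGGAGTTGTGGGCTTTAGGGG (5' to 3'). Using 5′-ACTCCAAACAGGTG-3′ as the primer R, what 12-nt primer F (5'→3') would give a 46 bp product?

5'-GACTACCAAGAA-3'

The reverse primer's reverse complement CACCTGTTTGGAGT matches the template at positions 51–64, so the product ends at position 64.
A 46 bp product then starts at position 64 − 46 + 1 = 19.
The forward primer is identical to the top strand there: GACTACCAAGAA.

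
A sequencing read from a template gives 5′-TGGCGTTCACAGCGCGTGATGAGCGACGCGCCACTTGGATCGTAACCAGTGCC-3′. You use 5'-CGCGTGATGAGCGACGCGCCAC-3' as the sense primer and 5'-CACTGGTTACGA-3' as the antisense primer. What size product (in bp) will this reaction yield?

39 bp

Scanning the template, CGCGTGATGAGCGACGCGCCAC occurs at positions 13–34; this primer anneals to the bottom strand there with its 3' end pointing downstream.
The reverse primer's reverse complement is TCGTAACCAGTG, which matches the template at positions 40–51.
Product length = (reverse-primer end) − (forward-primer start) + 1 = 51 − 13 + 1 = 39 bp.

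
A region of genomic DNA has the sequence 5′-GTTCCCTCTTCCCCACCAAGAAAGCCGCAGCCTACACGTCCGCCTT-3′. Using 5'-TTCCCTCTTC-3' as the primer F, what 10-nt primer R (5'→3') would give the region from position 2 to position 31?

The product's 3' end on the top strand is position 31.
The reverse primer anneals to the top strand over positions 22–31, i.e. to AAGCCGCAGC.
Its sequence written 5'→3' is the reverse complement: GCTGCGGCTT.

5'-GCTGCGGCTT-3'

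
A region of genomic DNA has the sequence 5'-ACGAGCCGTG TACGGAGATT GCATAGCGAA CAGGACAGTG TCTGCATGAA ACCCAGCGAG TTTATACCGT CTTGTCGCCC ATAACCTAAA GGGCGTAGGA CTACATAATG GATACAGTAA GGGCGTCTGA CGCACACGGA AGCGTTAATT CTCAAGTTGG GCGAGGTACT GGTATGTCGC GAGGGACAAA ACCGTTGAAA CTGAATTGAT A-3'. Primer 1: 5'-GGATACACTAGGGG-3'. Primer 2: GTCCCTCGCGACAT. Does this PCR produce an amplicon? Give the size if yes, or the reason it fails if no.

Primer 1 (GGATACACTAGGGG) does not match the top strand, and its reverse complement CCCCTAGTGTATCC does not match either.
With no annealing site for primer 1, no amplification occurs.

No product — primer 1 has no binding site in the template.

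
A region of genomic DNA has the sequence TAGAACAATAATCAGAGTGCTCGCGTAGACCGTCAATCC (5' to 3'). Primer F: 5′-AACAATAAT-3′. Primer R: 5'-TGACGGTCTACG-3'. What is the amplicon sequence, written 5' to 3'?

5'-AACAATAATCAGAGTGCTCGCGTAGACCGTCA-3'

Scanning the template, AACAATAAT occurs at positions 4–12; this primer anneals to the bottom strand there with its 3' end pointing downstream.
Taking the reverse complement of TGACGGTCTACG gives CGTAGACCGTCA, found at positions 24–35 on the template; the primer anneals here to the top strand with its 3' end pointing upstream.
The product is the template from position 4 through 35 (32 bp).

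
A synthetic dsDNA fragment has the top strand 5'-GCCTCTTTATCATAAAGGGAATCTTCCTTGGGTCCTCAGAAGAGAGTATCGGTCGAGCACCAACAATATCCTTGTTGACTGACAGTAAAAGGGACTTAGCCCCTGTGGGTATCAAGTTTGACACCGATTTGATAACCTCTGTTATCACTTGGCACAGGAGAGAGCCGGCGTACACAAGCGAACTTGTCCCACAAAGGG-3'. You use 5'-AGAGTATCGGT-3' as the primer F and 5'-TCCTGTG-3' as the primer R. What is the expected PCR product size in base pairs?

117 bp

Scanning the template, AGAGTATCGGT occurs at positions 43–53; this primer anneals to the bottom strand there with its 3' end pointing downstream.
The reverse primer's reverse complement is CACAGGA, which matches the template at positions 153–159.
Product length = (reverse-primer end) − (forward-primer start) + 1 = 159 − 43 + 1 = 117 bp.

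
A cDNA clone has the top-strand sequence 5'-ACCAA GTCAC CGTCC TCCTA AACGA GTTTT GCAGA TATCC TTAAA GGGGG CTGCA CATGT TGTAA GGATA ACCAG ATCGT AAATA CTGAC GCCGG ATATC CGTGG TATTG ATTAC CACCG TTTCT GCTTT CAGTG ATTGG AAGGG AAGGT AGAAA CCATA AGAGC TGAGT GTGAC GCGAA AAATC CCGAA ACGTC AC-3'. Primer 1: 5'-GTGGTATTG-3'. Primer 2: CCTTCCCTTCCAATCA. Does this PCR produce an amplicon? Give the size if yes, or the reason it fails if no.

Yes — a 48 bp product.

Primer 1 (GTGGTATTG) matches the top strand at positions 102–110; it acts as a forward primer.
Primer 2's reverse complement is TGATTGGAAGGGAAGG, matching the top strand at positions 134–149; it acts as a reverse primer.
The 3' ends face each other across positions 102–149, giving a 48 bp product.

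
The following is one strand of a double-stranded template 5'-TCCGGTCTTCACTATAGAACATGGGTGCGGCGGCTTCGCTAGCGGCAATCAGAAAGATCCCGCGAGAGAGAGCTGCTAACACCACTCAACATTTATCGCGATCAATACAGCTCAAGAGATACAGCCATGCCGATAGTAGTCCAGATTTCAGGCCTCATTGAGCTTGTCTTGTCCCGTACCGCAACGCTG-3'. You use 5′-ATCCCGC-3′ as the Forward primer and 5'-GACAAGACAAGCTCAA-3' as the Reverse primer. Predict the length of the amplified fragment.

117 bp

Forward primer ATCCCGC is found on the top strand at positions 57–63.
Reverse complement of the reverse primer: TTGAGCTTGTCTTGTC. This occurs on the top strand at positions 158–173.
The product runs from position 57 to position 173, so its length is 173 − 57 + 1 = 117 bp.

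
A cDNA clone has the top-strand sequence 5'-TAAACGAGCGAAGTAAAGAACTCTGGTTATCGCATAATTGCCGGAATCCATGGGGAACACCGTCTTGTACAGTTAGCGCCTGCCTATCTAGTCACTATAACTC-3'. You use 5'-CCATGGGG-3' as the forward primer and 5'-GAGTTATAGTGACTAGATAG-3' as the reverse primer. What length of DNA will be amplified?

Forward primer CCATGGGG is found on the top strand at positions 48–55.
Taking the reverse complement of GAGTTATAGTGACTAGATAG gives CTATCTAGTCACTATAACTC, found at positions 84–103 on the template; the primer anneals here to the top strand with its 3' end pointing upstream.
The product runs from position 48 to position 103, so its length is 103 − 48 + 1 = 56 bp.

56 bp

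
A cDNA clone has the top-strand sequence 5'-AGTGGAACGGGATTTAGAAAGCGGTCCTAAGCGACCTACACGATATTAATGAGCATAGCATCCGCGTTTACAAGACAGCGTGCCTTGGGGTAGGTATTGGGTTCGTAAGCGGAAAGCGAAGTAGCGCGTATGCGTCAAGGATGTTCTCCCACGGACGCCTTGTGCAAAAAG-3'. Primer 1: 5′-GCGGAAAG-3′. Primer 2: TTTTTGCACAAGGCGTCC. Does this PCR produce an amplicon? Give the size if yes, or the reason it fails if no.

Yes — a 62 bp product.

Primer 1 (GCGGAAAG) matches the top strand at positions 109–116; it acts as a forward primer.
Primer 2's reverse complement is GGACGCCTTGTGCAAAAA, matching the top strand at positions 153–170; it acts as a reverse primer.
The 3' ends face each other across positions 109–170, giving a 62 bp product.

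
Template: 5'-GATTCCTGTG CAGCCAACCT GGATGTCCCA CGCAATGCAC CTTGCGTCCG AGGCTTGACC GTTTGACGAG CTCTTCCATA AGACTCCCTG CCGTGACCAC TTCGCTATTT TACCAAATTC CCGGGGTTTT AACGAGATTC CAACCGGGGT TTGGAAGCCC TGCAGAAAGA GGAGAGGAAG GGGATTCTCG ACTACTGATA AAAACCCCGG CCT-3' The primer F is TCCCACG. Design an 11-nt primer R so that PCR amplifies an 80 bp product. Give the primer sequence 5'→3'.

The forward primer binds at positions 26–32, so an 80 bp product ends at position 26 + 80 − 1 = 105.
The reverse primer anneals to the top strand over positions 95–105, i.e. to GACCACTTCGC.
Its sequence written 5'→3' is the reverse complement: GCGAAGTGGTC.

5'-GCGAAGTGGTC-3'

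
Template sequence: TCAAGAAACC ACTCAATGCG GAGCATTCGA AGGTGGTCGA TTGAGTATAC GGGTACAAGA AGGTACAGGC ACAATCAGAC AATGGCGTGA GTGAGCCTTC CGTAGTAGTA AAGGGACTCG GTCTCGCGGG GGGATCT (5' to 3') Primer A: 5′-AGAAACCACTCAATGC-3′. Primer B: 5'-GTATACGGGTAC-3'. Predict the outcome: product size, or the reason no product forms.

No product — both primers anneal to the same strand and extend in the same direction.

Primer A (AGAAACCACTCAATGC) matches the top strand at positions 4–19 (3' end points downstream).
Primer B (GTATACGGGTAC) also matches the top strand directly, at positions 45–56 — its reverse complement GTACCCGTATAC is not present.
Both primers anneal to the bottom strand with 3' ends pointing the same way, so neither can prime synthesis back toward the other.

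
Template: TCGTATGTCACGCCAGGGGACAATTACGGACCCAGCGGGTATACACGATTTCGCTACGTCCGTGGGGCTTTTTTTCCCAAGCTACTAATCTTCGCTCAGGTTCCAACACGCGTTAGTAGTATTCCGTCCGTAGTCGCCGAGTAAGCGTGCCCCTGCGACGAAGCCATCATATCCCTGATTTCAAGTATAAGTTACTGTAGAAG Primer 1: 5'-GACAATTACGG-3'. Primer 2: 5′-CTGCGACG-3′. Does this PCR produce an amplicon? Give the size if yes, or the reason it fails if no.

Primer 1 (GACAATTACGG) matches the top strand at positions 19–29 (3' end points downstream).
Primer 2 (CTGCGACG) also matches the top strand directly, at positions 153–160 — its reverse complement CGTCGCAG is not present.
Both primers anneal to the bottom strand with 3' ends pointing the same way, so neither can prime synthesis back toward the other.

No product — both primers anneal to the same strand and extend in the same direction.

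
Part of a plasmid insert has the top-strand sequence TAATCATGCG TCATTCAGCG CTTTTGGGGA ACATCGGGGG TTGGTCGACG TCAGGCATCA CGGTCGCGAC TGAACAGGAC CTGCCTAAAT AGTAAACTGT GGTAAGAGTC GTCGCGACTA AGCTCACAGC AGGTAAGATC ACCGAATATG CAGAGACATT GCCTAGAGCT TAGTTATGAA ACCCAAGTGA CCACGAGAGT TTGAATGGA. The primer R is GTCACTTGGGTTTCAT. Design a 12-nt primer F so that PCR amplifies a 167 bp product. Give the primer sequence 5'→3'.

5'-TGGGGAACATCG-3'

The reverse primer's reverse complement ATGAAACCCAAGTGAC matches the template at positions 176–191, so the product ends at position 191.
A 167 bp product then starts at position 191 − 167 + 1 = 25.
The forward primer is identical to the top strand there: TGGGGAACATCG.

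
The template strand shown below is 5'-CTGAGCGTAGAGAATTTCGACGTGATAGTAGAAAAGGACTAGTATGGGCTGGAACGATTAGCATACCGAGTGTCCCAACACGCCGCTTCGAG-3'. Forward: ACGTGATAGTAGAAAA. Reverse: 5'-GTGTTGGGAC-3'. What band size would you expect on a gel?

62 bp

Scanning the template, ACGTGATAGTAGAAAA occurs at positions 20–35; this primer anneals to the bottom strand there with its 3' end pointing downstream.
The reverse primer's reverse complement is GTCCCAACAC, which matches the template at positions 72–81.
Product length = (reverse-primer end) − (forward-primer start) + 1 = 81 − 20 + 1 = 62 bp.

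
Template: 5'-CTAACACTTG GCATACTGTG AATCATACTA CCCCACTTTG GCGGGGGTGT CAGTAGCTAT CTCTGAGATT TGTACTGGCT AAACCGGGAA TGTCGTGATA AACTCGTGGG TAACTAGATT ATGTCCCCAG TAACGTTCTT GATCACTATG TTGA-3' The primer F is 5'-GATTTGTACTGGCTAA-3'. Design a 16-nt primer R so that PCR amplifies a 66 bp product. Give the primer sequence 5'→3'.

The forward primer binds at positions 67–82, so a 66 bp product ends at position 67 + 66 − 1 = 132.
The reverse primer anneals to the top strand over positions 117–132, i.e. to GATTATGTCCCCAGTA.
Its sequence written 5'→3' is the reverse complement: TACTGGGGACATAATC.

5'-TACTGGGGACATAATC-3'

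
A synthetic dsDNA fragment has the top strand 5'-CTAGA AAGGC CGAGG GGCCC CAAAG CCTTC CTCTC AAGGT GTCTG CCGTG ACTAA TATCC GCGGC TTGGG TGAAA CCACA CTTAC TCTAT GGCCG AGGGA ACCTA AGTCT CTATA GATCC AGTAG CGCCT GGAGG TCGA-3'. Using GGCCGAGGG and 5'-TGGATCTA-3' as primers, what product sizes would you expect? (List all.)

The forward primer GGCCGAGGG matches the top strand at positions 8–16, 91–99.
The reverse primer's reverse complement is TAGATCCA, matching at positions 114–121.
Each forward site pairs with the reverse site to give a product ending at position 121: sizes 114, 31 bp.

114 bp, 31 bp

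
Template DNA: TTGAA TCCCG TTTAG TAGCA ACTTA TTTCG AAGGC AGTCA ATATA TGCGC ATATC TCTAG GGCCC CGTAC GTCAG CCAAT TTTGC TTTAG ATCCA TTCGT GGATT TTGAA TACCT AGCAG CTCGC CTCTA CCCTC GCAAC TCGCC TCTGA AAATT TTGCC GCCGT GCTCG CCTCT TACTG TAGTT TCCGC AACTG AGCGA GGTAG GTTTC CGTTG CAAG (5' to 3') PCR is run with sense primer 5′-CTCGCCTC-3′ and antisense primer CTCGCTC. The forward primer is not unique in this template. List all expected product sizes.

81 bp, 62 bp, 35 bp

The forward primer CTCGCCTC matches the top strand at positions 121–128, 140–147, 167–174.
The reverse primer's reverse complement is GAGCGAG, matching at positions 195–201.
Each forward site pairs with the reverse site to give a product ending at position 201: sizes 81, 62, 35 bp.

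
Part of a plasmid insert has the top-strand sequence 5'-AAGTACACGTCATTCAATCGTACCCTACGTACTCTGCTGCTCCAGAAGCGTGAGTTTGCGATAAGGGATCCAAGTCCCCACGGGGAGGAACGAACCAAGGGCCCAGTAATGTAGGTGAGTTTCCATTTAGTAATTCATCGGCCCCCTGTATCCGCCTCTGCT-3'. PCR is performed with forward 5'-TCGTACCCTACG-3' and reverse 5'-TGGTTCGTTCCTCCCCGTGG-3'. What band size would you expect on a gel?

80 bp

Forward primer TCGTACCCTACG is found on the top strand at positions 18–29.
The reverse primer's reverse complement is CCACGGGGAGGAACGAACCA, which matches the template at positions 78–97.
The product runs from position 18 to position 97, so its length is 97 − 18 + 1 = 80 bp.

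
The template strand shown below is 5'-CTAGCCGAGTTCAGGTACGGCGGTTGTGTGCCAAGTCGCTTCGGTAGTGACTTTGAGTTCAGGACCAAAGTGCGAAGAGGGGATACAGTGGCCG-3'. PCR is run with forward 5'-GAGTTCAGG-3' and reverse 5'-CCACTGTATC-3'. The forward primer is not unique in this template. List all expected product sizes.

85 bp, 37 bp

The forward primer GAGTTCAGG matches the top strand at positions 7–15, 55–63.
The reverse primer's reverse complement is GATACAGTGG, matching at positions 82–91.
Each forward site pairs with the reverse site to give a product ending at position 91: sizes 85, 37 bp.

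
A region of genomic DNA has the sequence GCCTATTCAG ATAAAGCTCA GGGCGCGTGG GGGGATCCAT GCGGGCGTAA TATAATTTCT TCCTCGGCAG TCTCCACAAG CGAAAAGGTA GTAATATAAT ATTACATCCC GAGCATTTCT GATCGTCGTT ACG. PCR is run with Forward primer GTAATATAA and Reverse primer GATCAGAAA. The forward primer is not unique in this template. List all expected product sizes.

The forward primer GTAATATAA matches the top strand at positions 47–55, 91–99.
The reverse primer's reverse complement is TTTCTGATC, matching at positions 116–124.
Each forward site pairs with the reverse site to give a product ending at position 124: sizes 78, 34 bp.

78 bp, 34 bp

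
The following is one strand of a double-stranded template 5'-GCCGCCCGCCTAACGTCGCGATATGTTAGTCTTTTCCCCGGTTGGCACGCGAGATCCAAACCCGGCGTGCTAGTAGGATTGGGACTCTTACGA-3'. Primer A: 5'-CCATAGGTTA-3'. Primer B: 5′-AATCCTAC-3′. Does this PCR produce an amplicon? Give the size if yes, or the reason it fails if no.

Primer A (CCATAGGTTA) does not match the top strand, and its reverse complement TAACCTATGG does not match either.
With no annealing site for primer A, no amplification occurs.

No product — primer A has no binding site in the template.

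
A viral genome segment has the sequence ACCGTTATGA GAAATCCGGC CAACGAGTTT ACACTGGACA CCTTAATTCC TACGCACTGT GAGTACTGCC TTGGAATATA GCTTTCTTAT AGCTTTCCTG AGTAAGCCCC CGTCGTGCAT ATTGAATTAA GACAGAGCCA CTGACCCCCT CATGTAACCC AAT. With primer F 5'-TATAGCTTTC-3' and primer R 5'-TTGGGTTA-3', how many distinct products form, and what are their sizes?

Two products: 86 bp, 75 bp

The forward primer TATAGCTTTC matches the top strand at positions 77–86, 88–97.
The reverse primer's reverse complement is TAACCCAA, matching at positions 155–162.
Each forward site pairs with the reverse site to give a product ending at position 162: sizes 86, 75 bp.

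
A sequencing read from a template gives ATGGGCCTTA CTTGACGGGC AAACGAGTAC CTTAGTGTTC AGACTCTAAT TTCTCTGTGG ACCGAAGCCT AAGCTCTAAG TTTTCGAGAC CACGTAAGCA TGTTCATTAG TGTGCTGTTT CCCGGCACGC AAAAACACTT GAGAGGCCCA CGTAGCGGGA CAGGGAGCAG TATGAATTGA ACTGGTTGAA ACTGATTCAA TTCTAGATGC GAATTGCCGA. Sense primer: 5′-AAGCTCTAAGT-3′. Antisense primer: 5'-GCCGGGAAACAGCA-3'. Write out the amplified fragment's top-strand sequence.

The forward primer matches the template at positions 71–81.
The reverse primer's reverse complement is TGCTGTTTCCCGGC, which matches the template at positions 113–126.
The product is the template from position 71 through 126 (56 bp).

5'-AAGCTCTAAGTTTTCGAGACCACGTAAGCATGTTCATTAGTGTGCTGTTTCCCGGC-3'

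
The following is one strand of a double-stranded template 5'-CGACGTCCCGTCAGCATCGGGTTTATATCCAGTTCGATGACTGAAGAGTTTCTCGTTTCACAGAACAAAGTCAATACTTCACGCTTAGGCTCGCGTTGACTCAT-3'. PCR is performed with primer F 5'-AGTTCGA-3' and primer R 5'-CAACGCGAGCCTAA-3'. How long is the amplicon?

68 bp

Forward primer AGTTCGA is found on the top strand at positions 31–37.
Taking the reverse complement of CAACGCGAGCCTAA gives TTAGGCTCGCGTTG, found at positions 85–98 on the template; the primer anneals here to the top strand with its 3' end pointing upstream.
Product length = (reverse-primer end) − (forward-primer start) + 1 = 98 − 31 + 1 = 68 bp.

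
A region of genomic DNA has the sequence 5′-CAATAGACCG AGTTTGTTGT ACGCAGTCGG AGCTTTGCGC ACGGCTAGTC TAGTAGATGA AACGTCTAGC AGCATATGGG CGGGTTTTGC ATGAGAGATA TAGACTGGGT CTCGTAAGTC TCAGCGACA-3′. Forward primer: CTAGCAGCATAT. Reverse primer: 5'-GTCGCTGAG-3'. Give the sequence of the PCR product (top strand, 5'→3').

Forward primer CTAGCAGCATAT is found on the top strand at positions 66–77.
Taking the reverse complement of GTCGCTGAG gives CTCAGCGAC, found at positions 120–128 on the template; the primer anneals here to the top strand with its 3' end pointing upstream.
The product is the template from position 66 through 128 (63 bp).

5'-CTAGCAGCATATGGGCGGGTTTTGCATGAGAGATATAGACTGGGTCTCGTAAGTCTCAGCGAC-3'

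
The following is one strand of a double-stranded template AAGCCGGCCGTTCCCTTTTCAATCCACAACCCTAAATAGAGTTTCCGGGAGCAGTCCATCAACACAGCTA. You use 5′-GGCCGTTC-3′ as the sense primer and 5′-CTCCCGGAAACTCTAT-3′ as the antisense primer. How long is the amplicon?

46 bp

Scanning the template, GGCCGTTC occurs at positions 6–13; this primer anneals to the bottom strand there with its 3' end pointing downstream.
Reverse complement of the reverse primer: ATAGAGTTTCCGGGAG. This occurs on the top strand at positions 36–51.
The product runs from position 6 to position 51, so its length is 51 − 6 + 1 = 46 bp.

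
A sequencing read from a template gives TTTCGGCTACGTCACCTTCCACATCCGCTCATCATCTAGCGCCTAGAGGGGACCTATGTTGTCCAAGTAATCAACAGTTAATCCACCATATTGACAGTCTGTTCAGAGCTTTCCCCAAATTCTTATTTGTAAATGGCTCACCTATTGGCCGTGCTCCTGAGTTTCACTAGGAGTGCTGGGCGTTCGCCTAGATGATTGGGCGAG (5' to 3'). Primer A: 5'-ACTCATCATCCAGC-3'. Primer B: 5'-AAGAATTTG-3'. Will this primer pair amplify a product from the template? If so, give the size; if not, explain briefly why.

Primer A (ACTCATCATCCAGC) does not match the top strand, and its reverse complement GCTGGATGATGAGT does not match either.
With no annealing site for primer A, no amplification occurs.

No product — primer A has no binding site in the template.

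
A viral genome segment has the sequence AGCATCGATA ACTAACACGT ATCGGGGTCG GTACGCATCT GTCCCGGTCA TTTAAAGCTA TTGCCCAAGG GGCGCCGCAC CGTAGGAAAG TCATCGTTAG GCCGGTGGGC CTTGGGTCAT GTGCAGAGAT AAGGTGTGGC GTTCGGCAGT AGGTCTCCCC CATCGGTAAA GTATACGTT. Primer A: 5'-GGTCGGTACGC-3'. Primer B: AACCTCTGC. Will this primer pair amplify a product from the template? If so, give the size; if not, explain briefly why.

Primer B (AACCTCTGC) does not match the top strand, and its reverse complement GCAGAGGTT does not match either.
With no annealing site for primer B, no amplification occurs.

No product — primer B has no binding site in the template.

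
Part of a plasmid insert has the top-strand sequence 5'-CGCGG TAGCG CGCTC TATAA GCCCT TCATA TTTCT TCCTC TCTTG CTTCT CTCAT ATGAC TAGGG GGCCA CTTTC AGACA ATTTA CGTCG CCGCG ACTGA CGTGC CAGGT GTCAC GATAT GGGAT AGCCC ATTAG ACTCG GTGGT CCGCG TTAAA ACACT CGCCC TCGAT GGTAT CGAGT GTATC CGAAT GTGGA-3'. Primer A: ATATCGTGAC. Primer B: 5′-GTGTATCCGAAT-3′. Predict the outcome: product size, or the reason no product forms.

No product — the primers' 3' ends point away from each other.

Primer A (ATATCGTGAC) has reverse complement GTCACGATAT, which matches the top strand at positions 111–120; primer A anneals to the top strand there with its 3' end pointing upstream toward position 111.
Primer B (GTGTATCCGAAT) matches the top strand directly at positions 179–190; it anneals to the bottom strand with its 3' end pointing downstream toward position 190.
The 3' ends diverge (primer A extends toward position 1, primer B toward position 195), so the primers never converge on a shared product.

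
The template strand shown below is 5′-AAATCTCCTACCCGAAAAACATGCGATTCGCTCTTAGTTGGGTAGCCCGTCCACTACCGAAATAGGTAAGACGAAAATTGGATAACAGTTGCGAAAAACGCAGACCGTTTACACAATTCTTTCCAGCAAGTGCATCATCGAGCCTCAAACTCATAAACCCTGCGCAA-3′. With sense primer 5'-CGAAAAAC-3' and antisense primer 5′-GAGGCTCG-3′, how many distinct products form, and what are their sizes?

The forward primer CGAAAAAC matches the top strand at positions 13–20, 92–99.
The reverse primer's reverse complement is CGAGCCTC, matching at positions 139–146.
Each forward site pairs with the reverse site to give a product ending at position 146: sizes 134, 55 bp.

Two products: 134 bp, 55 bp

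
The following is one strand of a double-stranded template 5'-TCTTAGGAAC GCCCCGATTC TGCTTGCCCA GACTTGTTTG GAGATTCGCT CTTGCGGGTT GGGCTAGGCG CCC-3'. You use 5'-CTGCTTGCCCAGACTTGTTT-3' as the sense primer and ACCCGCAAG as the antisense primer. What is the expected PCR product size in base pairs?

40 bp

Forward primer CTGCTTGCCCAGACTTGTTT is found on the top strand at positions 20–39.
Taking the reverse complement of ACCCGCAAG gives CTTGCGGGT, found at positions 51–59 on the template; the primer anneals here to the top strand with its 3' end pointing upstream.
Product length = (reverse-primer end) − (forward-primer start) + 1 = 59 − 20 + 1 = 40 bp.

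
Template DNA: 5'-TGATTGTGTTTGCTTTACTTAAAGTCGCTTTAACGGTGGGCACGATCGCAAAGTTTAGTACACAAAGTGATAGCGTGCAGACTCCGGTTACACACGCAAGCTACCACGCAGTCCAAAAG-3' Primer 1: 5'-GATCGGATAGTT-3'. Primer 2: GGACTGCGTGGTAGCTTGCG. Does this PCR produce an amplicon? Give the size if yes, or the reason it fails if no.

No product — primer 1 has no binding site in the template.

Primer 1 (GATCGGATAGTT) does not match the top strand, and its reverse complement AACTATCCGATC does not match either.
With no annealing site for primer 1, no amplification occurs.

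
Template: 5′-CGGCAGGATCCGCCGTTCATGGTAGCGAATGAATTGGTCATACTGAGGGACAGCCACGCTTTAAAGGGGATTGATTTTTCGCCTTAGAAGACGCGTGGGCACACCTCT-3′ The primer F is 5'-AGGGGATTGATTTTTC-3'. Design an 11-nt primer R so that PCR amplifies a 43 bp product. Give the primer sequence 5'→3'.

The forward primer binds at positions 65–80, so a 43 bp product ends at position 65 + 43 − 1 = 107.
The reverse primer anneals to the top strand over positions 97–107, i.e. to GGGCACACCTC.
Its sequence written 5'→3' is the reverse complement: GAGGTGTGCCC.

5'-GAGGTGTGCCC-3'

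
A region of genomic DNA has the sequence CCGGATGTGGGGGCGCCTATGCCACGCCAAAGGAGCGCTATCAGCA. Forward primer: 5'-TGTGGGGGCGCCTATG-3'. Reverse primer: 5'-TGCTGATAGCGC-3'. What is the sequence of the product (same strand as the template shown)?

Forward primer TGTGGGGGCGCCTATG is found on the top strand at positions 6–21.
Reverse complement of the reverse primer: GCGCTATCAGCA. This occurs on the top strand at positions 35–46.
The product is the template from position 6 through 46 (41 bp).

5'-TGTGGGGGCGCCTATGCCACGCCAAAGGAGCGCTATCAGCA-3'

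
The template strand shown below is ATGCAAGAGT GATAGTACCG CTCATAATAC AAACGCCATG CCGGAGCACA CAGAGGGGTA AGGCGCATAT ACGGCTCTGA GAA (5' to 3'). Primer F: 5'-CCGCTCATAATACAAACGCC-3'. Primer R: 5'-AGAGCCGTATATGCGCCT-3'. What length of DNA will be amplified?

61 bp

Forward primer CCGCTCATAATACAAACGCC is found on the top strand at positions 18–37.
Taking the reverse complement of AGAGCCGTATATGCGCCT gives AGGCGCATATACGGCTCT, found at positions 61–78 on the template; the primer anneals here to the top strand with its 3' end pointing upstream.
The product runs from position 18 to position 78, so its length is 78 − 18 + 1 = 61 bp.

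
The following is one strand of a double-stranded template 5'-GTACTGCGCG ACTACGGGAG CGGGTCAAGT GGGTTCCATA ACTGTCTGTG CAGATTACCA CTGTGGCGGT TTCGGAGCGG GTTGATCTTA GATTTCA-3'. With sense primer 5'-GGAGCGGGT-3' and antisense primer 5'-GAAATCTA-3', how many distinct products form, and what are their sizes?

The forward primer GGAGCGGGT matches the top strand at positions 17–25, 74–82.
The reverse primer's reverse complement is TAGATTTC, matching at positions 89–96.
Each forward site pairs with the reverse site to give a product ending at position 96: sizes 80, 23 bp.

Two products: 80 bp, 23 bp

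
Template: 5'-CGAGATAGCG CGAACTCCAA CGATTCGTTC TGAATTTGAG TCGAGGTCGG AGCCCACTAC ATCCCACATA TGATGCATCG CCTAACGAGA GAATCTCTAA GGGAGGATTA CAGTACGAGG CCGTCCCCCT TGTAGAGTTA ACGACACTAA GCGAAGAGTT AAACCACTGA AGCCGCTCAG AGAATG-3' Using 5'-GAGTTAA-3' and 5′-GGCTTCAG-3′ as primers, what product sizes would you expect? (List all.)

40 bp, 19 bp

The forward primer GAGTTAA matches the top strand at positions 135–141, 156–162.
The reverse primer's reverse complement is CTGAAGCC, matching at positions 167–174.
Each forward site pairs with the reverse site to give a product ending at position 174: sizes 40, 19 bp.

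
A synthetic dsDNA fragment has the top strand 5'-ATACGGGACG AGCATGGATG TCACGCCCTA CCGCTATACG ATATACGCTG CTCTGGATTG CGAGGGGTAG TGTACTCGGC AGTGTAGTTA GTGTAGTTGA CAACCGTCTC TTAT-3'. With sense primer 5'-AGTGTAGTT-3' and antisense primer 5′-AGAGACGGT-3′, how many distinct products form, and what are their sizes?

Two products: 31 bp, 22 bp

The forward primer AGTGTAGTT matches the top strand at positions 81–89, 90–98.
The reverse primer's reverse complement is ACCGTCTCT, matching at positions 103–111.
Each forward site pairs with the reverse site to give a product ending at position 111: sizes 31, 22 bp.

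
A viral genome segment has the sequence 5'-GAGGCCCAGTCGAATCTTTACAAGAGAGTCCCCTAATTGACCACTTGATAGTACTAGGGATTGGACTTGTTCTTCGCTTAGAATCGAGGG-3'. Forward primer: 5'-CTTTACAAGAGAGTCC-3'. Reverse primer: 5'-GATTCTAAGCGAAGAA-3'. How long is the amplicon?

70 bp

Scanning the template, CTTTACAAGAGAGTCC occurs at positions 16–31; this primer anneals to the bottom strand there with its 3' end pointing downstream.
Reverse complement of the reverse primer: TTCTTCGCTTAGAATC. This occurs on the top strand at positions 70–85.
The product runs from position 16 to position 85, so its length is 85 − 16 + 1 = 70 bp.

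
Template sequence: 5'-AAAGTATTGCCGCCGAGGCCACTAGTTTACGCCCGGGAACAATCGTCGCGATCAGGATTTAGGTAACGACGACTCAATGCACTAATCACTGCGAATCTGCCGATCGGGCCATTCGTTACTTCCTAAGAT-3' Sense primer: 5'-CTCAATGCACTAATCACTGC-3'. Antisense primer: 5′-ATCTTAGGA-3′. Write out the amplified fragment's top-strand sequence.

5'-CTCAATGCACTAATCACTGCGAATCTGCCGATCGGGCCATTCGTTACTTCCTAAGAT-3'

Scanning the template, CTCAATGCACTAATCACTGC occurs at positions 73–92; this primer anneals to the bottom strand there with its 3' end pointing downstream.
Reverse complement of the reverse primer: TCCTAAGAT. This occurs on the top strand at positions 121–129.
The product is the template from position 73 through 129 (57 bp).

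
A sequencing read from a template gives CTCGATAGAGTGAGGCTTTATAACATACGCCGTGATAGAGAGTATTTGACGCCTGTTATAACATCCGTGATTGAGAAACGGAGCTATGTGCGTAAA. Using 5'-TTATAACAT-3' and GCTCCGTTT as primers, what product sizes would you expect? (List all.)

67 bp, 29 bp

The forward primer TTATAACAT matches the top strand at positions 18–26, 56–64.
The reverse primer's reverse complement is AAACGGAGC, matching at positions 76–84.
Each forward site pairs with the reverse site to give a product ending at position 84: sizes 67, 29 bp.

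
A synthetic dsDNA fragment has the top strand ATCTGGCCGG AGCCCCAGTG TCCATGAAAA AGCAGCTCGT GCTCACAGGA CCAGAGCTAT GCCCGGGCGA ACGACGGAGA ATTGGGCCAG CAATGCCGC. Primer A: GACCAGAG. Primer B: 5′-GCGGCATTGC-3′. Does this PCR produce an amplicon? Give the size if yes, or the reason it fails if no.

Primer A (GACCAGAG) matches the top strand at positions 49–56; it acts as a forward primer.
Primer B's reverse complement is GCAATGCCGC, matching the top strand at positions 90–99; it acts as a reverse primer.
The 3' ends face each other across positions 49–99, giving a 51 bp product.

Yes — a 51 bp product.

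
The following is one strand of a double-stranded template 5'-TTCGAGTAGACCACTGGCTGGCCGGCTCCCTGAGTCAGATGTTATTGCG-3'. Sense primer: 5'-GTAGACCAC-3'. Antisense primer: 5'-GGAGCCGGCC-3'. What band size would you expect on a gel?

24 bp

Scanning the template, GTAGACCAC occurs at positions 6–14; this primer anneals to the bottom strand there with its 3' end pointing downstream.
Reverse complement of the reverse primer: GGCCGGCTCC. This occurs on the top strand at positions 20–29.
The product runs from position 6 to position 29, so its length is 29 − 6 + 1 = 24 bp.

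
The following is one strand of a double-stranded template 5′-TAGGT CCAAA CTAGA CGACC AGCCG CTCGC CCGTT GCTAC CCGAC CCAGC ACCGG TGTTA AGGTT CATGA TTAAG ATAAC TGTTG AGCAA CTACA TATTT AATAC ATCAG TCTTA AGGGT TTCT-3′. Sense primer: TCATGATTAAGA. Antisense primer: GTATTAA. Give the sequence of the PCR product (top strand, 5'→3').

5'-TCATGATTAAGATAACTGTTGAGCAACTACATATTTAATAC-3'

Scanning the template, TCATGATTAAGA occurs at positions 65–76; this primer anneals to the bottom strand there with its 3' end pointing downstream.
The reverse primer's reverse complement is TTAATAC, which matches the template at positions 99–105.
The product is the template from position 65 through 105 (41 bp).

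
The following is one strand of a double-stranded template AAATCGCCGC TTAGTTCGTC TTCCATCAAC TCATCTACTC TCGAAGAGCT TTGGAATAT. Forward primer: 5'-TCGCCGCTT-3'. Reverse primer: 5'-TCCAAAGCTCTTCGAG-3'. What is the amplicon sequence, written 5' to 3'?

Scanning the template, TCGCCGCTT occurs at positions 4–12; this primer anneals to the bottom strand there with its 3' end pointing downstream.
Reverse complement of the reverse primer: CTCGAAGAGCTTTGGA. This occurs on the top strand at positions 40–55.
The product is the template from position 4 through 55 (52 bp).

5'-TCGCCGCTTAGTTCGTCTTCCATCAACTCATCTACTCTCGAAGAGCTTTGGA-3'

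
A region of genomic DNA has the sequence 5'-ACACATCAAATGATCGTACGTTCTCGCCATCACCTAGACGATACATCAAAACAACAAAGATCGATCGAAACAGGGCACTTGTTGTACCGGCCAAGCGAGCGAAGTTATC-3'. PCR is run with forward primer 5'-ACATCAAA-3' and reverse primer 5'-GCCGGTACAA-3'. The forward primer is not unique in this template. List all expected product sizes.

The forward primer ACATCAAA matches the top strand at positions 3–10, 43–50.
The reverse primer's reverse complement is TTGTACCGGC, matching at positions 82–91.
Each forward site pairs with the reverse site to give a product ending at position 91: sizes 89, 49 bp.

89 bp, 49 bp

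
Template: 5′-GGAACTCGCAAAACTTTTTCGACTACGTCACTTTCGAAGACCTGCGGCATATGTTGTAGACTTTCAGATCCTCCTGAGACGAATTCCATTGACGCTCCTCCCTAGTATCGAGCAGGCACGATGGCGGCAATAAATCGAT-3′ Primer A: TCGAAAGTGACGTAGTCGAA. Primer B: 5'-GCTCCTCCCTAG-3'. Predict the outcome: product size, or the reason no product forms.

No product — the primers' 3' ends point away from each other.

Primer A (TCGAAAGTGACGTAGTCGAA) has reverse complement TTCGACTACGTCACTTTCGA, which matches the top strand at positions 18–37; primer A anneals to the top strand there with its 3' end pointing upstream toward position 18.
Primer B (GCTCCTCCCTAG) matches the top strand directly at positions 94–105; it anneals to the bottom strand with its 3' end pointing downstream toward position 105.
The 3' ends diverge (primer A extends toward position 1, primer B toward position 139), so the primers never converge on a shared product.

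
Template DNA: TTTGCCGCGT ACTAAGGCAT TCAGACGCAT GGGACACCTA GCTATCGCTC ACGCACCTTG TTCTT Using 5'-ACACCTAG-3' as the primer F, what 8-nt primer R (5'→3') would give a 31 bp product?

The forward primer binds at positions 34–41, so a 31 bp product ends at position 34 + 31 − 1 = 64.
The reverse primer anneals to the top strand over positions 57–64, i.e. to CTTGTTCT.
Its sequence written 5'→3' is the reverse complement: AGAACAAG.

5'-AGAACAAG-3'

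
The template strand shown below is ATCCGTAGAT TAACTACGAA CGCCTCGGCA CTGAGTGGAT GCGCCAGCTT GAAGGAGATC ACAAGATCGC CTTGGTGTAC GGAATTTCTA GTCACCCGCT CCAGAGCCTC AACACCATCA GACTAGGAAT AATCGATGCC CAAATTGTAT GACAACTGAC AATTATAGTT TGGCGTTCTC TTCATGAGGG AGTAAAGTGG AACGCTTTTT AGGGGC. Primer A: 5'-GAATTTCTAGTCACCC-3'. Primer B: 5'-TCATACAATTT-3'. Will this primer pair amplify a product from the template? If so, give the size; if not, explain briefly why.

Primer A (GAATTTCTAGTCACCC) matches the top strand at positions 82–97; it acts as a forward primer.
Primer B's reverse complement is AAATTGTATGA, matching the top strand at positions 142–152; it acts as a reverse primer.
The 3' ends face each other across positions 82–152, giving a 71 bp product.

Yes — a 71 bp product.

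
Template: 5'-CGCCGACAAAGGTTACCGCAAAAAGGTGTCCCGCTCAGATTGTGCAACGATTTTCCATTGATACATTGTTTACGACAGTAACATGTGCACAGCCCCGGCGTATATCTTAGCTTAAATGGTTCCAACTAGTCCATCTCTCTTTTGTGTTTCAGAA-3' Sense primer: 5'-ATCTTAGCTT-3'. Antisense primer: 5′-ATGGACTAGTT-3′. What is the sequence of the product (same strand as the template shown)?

Forward primer ATCTTAGCTT is found on the top strand at positions 104–113.
Taking the reverse complement of ATGGACTAGTT gives AACTAGTCCAT, found at positions 124–134 on the template; the primer anneals here to the top strand with its 3' end pointing upstream.
The product is the template from position 104 through 134 (31 bp).

5'-ATCTTAGCTTAAATGGTTCCAACTAGTCCAT-3'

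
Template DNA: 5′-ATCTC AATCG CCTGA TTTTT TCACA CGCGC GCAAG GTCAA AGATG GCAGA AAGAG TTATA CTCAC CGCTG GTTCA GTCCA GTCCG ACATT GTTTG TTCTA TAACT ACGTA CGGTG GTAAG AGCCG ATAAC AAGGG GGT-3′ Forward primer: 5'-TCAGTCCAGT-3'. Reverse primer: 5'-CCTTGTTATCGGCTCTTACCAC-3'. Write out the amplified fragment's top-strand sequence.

5'-TCAGTCCAGTCCGACATTGTTTGTTCTATAACTACGTACGGTGGTAAGAGCCGATAACAAGG-3'

Forward primer TCAGTCCAGT is found on the top strand at positions 73–82.
Reverse complement of the reverse primer: GTGGTAAGAGCCGATAACAAGG. This occurs on the top strand at positions 113–134.
The product is the template from position 73 through 134 (62 bp).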